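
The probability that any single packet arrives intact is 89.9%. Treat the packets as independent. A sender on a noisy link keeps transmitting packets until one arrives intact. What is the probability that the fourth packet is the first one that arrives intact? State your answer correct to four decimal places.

0.0009

Geometric (trials to first success), p = 0.899.
P(Y = 4) = (1−p)^3 · p = 0.0010303 · 0.899 = 0.000926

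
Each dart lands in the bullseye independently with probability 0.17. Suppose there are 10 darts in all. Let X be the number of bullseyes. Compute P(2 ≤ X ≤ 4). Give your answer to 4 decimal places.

X ~ Binomial(10, 0.17); P(2 ≤ X ≤ 4) = Σ C(10,k) p^k (1−p)^(10−k) over k:
  k=2: C(10,2)·0.17^2·0.83^8 = 0.292911
  k=3: C(10,3)·0.17^3·0.83^7 = 0.159983
  k=4: C(10,4)·0.17^4·0.83^6 = 0.057343
Total = 0.510237

0.5102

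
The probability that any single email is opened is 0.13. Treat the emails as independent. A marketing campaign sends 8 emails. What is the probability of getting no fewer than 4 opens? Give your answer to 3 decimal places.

0.013

X ~ Binomial(8, 0.13); P(X ≥ 4) = Σ C(8,k) p^k (1−p)^(8−k) over k:
  k=4: C(8,4)·0.13^4·0.87^4 = 0.01145
  k=5: C(8,5)·0.13^5·0.87^3 = 0.00137
  k=6: C(8,6)·0.13^6·0.87^2 = 0.00010
  k=7: C(8,7)·0.13^7·0.87^1 = 0.00000
  k=8: C(8,8)·0.13^8·0.87^0 = 0.00000
Total = 0.01293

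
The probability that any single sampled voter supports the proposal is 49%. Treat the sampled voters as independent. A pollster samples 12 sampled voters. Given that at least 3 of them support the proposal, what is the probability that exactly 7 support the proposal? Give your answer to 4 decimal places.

0.1896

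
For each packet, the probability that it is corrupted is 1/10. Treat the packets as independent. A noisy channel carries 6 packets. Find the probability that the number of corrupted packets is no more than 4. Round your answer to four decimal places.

0.9999

X ~ Binomial(6, 0.10); P(X ≤ 4) = Σ C(6,k) p^k (1−p)^(6−k) over k:
  k=0: C(6,0)·0.10^0·0.90^6 = 0.531441
  k=1: C(6,1)·0.10^1·0.90^5 = 0.354294
  k=2: C(6,2)·0.10^2·0.90^4 = 0.098415
  k=3: C(6,3)·0.10^3·0.90^3 = 0.014580
  k=4: C(6,4)·0.10^4·0.90^2 = 0.001215
Total = 0.999945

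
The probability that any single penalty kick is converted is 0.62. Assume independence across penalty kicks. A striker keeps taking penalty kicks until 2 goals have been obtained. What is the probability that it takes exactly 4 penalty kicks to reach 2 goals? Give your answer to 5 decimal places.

0.16652

Y = trial on which the second success occurs; negative binomial, r=2, p=0.62.
P(Y=4) = C(3,1) · p^2 · (1−p)^2
= 3 · 0.3844 · 0.1444 = 0.1665221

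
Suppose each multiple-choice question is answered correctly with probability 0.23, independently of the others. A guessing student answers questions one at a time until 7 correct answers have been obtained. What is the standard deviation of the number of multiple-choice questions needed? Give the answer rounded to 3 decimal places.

10.094

Y = total multiple-choice questions until the seventh success; negative binomial with r=7, p=0.23.
SD(Y) = √[r(1−p)/p²] = √(101.89036) = 10.09408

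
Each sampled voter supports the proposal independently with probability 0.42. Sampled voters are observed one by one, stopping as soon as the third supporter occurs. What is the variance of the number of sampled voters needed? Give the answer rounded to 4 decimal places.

9.8639

Y = total sampled voters until the third success; negative binomial with r=3, p=0.42.
Var(Y) = r(1−p)/p² = 3·0.58 / 0.42² = 9.863946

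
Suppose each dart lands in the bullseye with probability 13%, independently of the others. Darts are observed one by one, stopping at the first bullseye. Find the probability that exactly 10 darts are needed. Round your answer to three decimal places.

Geometric (trials to first success), p = 0.13.
P(Y = 10) = (1−p)^9 · p = 0.28554 · 0.13 = 0.03712

0.037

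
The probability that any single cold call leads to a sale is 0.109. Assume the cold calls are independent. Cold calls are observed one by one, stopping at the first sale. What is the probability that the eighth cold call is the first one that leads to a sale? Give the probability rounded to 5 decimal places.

Geometric (trials to first success), p = 0.109.
P(Y = 8) = (1−p)^7 · p = 0.4458 · 0.109 = 0.0485926

0.04859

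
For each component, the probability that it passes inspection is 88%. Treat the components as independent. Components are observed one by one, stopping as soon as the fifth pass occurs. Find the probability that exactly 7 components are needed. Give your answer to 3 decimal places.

Y = trial on which the fifth success occurs; negative binomial, r=5, p=0.88.
P(Y=7) = C(6,4) · p^5 · (1−p)^2
= 15 · 0.52773 · 0.0144 = 0.11399

0.114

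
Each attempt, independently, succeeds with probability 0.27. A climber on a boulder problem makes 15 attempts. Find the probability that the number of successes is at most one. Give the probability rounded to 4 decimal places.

0.0583

X ~ Binomial(15, 0.27); P(X ≤ 1) = Σ C(15,k) p^k (1−p)^(15−k) over k:
  k=0: C(15,0)·0.27^0·0.73^15 = 0.008909
  k=1: C(15,1)·0.27^1·0.73^14 = 0.049428
Total = 0.058338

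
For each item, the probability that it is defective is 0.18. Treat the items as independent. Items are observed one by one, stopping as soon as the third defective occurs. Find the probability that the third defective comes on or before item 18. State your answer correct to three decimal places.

0.654

Finishing within 18 items ⇔ at least 3 successes in the first 18. With X ~ Binomial(18, 0.18), P(Y ≤ 18) = 1 − P(X ≤ 2).
  k=0: C(18,0)·0.18^0·0.82^18 = 0.02810
  k=1: C(18,1)·0.18^1·0.82^17 = 0.11101
  k=2: C(18,2)·0.18^2·0.82^16 = 0.20714
1 − 0.34625 = 0.65375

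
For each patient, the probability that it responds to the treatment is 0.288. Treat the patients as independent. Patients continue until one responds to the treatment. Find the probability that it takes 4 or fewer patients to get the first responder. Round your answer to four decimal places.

Y = number of patients to the first success; geometric, p = 0.288.
P(Y ≤ 4) = 1 − (1−p)^4 = 1 − 0.256992 = 0.743008

0.7430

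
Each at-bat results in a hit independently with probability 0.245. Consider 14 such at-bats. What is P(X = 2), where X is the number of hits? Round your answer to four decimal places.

X ~ Binomial(n=14, p=0.245).
P(X=2) = C(14,2) · p^2 · (1−p)^12
= 91 · 0.060025 · 0.034305 = 0.187386

0.1874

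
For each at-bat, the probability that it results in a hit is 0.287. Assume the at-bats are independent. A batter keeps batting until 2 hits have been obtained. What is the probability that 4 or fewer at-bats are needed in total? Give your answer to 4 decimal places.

0.3254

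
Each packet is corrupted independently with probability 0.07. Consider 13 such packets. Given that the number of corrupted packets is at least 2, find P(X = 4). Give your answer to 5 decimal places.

0.03888

X ~ Binomial(13, 0.07). Want P(X=4 | X≥2) = P(X=4) / P(X≥2).
P(X=4) = C(13,4)·0.07^4·0.93^9 = 0.0089340
P(X≥2) = 1 − 0.3892946 − 0.3809226 = 0.2297828
Ratio = 0.0089340 / 0.2297828 = 0.0388801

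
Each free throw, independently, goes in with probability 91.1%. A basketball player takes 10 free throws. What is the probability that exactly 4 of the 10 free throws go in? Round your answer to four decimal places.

X ~ Binomial(n=10, p=0.911).
P(X=4) = C(10,4) · p^4 · (1−p)^6
= 210 · 0.68877 · 4.9698e-07 = 0.000072

0.0001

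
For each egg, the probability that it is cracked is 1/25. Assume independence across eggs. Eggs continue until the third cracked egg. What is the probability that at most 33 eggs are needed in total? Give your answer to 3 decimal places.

Finishing within 33 eggs ⇔ at least 3 successes in the first 33. With X ~ Binomial(33, 0.04), P(Y ≤ 33) = 1 − P(X ≤ 2).
  k=0: C(33,0)·0.04^0·0.96^33 = 0.25999
  k=1: C(33,1)·0.04^1·0.96^32 = 0.35748
  k=2: C(33,2)·0.04^2·0.96^31 = 0.23832
1 − 0.85579 = 0.14421

0.144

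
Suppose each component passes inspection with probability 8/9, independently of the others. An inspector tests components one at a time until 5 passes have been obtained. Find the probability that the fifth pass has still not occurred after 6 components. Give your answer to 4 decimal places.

Needing more than 6 components ⇔ fewer than 5 successes in the first 6. With X ~ Binomial(6, 0.888889), P(Y > 6) = P(X ≤ 4).
  k=0: C(6,0)·0.888889^0·0.111111^6 = 0.000002
  k=1: C(6,1)·0.888889^1·0.111111^5 = 0.000090
  k=2: C(6,2)·0.888889^2·0.111111^4 = 0.001806
  k=3: C(6,3)·0.888889^3·0.111111^3 = 0.019268
  k=4: C(6,4)·0.888889^4·0.111111^2 = 0.115610
P(X ≤ 4) = 0.136777

0.1368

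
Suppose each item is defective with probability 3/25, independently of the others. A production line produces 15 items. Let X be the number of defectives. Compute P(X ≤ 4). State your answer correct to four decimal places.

0.9735

X ~ Binomial(15, 0.12); P(X ≤ 4) = Σ C(15,k) p^k (1−p)^(15−k) over k:
  k=0: C(15,0)·0.12^0·0.88^15 = 0.146974
  k=1: C(15,1)·0.12^1·0.88^14 = 0.300628
  k=2: C(15,2)·0.12^2·0.88^13 = 0.286963
  k=3: C(15,3)·0.12^3·0.88^12 = 0.169569
  k=4: C(15,4)·0.12^4·0.88^11 = 0.069369
Total = 0.973504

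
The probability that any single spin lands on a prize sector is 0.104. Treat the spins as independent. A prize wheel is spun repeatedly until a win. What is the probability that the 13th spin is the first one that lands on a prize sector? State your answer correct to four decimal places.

0.0278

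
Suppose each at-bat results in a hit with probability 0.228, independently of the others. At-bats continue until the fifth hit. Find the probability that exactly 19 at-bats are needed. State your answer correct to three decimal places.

0.050

Y = trial on which the fifth success occurs; negative binomial, r=5, p=0.228.
P(Y=19) = C(18,4) · p^5 · (1−p)^14
= 3060 · 0.00061613 · 0.026708 = 0.05035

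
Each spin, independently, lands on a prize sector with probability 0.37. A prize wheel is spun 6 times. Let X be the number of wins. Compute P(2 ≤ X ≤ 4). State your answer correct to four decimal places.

0.6884

X ~ Binomial(6, 0.37); P(2 ≤ X ≤ 4) = Σ C(6,k) p^k (1−p)^(6−k) over k:
  k=2: C(6,2)·0.37^2·0.63^4 = 0.323487
  k=3: C(6,3)·0.37^3·0.63^3 = 0.253313
  k=4: C(6,4)·0.37^4·0.63^2 = 0.111578
Total = 0.688378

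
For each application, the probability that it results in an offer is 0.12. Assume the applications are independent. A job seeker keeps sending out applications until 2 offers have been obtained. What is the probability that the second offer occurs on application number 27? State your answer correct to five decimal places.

Y = trial on which the second success occurs; negative binomial, r=2, p=0.12.
P(Y=27) = C(26,1) · p^2 · (1−p)^25
= 26 · 0.0144 · 0.040932 = 0.0153251

0.01533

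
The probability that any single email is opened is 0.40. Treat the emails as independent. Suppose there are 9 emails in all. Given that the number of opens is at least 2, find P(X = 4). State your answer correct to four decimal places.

X ~ Binomial(9, 0.40). Want P(X=4 | X≥2) = P(X=4) / P(X≥2).
P(X=4) = C(9,4)·0.40^4·0.60^5 = 0.250823
P(X≥2) = 1 − 0.010078 − 0.060466 = 0.929456
Ratio = 0.250823 / 0.929456 = 0.269860

0.2699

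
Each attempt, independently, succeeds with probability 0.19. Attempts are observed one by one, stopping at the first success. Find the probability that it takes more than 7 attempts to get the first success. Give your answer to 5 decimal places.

Y = number of attempts to the first success; geometric, p = 0.19.
P(Y > 7) = P(first 7 all fail) = (1−p)^7 = 0.2287679

0.22877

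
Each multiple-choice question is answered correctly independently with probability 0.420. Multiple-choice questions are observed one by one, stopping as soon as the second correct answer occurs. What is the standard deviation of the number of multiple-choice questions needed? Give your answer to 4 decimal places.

2.5644

Y = total multiple-choice questions until the second success; negative binomial with r=2, p=0.42.
SD(Y) = √[r(1−p)/p²] = √(6.575964) = 2.564364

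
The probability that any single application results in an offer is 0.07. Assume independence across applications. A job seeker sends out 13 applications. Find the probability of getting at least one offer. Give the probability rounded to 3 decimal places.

P(at least one) = 1 − P(none) = 1 − (1 − 0.07)^13
= 1 − 0.38929 = 0.61071

0.611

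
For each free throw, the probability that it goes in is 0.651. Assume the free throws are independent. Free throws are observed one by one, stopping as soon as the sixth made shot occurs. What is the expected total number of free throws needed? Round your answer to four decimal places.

9.2166

Y = total free throws until the sixth success; negative binomial with r=6, p=0.651.
E[Y] = r / p = 6 / 0.651 = 9.216590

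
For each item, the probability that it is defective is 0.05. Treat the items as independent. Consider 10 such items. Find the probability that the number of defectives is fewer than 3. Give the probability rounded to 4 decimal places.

0.9885

X ~ Binomial(10, 0.05); P(X ≤ 2) = Σ C(10,k) p^k (1−p)^(10−k) over k:
  k=0: C(10,0)·0.05^0·0.95^10 = 0.598737
  k=1: C(10,1)·0.05^1·0.95^9 = 0.315125
  k=2: C(10,2)·0.05^2·0.95^8 = 0.074635
Total = 0.988496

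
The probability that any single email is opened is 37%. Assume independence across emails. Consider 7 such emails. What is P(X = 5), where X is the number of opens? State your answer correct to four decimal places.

0.0578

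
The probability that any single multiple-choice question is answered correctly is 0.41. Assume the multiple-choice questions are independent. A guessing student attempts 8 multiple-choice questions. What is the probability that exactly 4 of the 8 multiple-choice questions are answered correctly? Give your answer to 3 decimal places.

0.240

X ~ Binomial(n=8, p=0.41).
P(X=4) = C(8,4) · p^4 · (1−p)^4
= 70 · 0.028258 · 0.12117 = 0.23969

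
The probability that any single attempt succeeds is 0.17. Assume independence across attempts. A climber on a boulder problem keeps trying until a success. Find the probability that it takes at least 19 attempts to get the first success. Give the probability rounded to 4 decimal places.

Y = number of attempts to the first success; geometric, p = 0.17.
P(Y > 18) = P(first 18 all fail) = (1−p)^18 = 0.034947

0.0349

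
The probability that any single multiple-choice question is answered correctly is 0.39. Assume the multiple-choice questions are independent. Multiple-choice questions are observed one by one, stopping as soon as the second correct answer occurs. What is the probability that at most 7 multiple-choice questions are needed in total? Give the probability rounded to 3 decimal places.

Finishing within 7 multiple-choice questions ⇔ at least 2 successes in the first 7. With X ~ Binomial(7, 0.39), P(Y ≤ 7) = 1 − P(X ≤ 1).
  k=0: C(7,0)·0.39^0·0.61^7 = 0.03143
  k=1: C(7,1)·0.39^1·0.61^6 = 0.14065
1 − 0.17208 = 0.82792

0.828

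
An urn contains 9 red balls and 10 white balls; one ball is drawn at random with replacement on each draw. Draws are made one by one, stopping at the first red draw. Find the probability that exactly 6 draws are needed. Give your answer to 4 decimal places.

Geometric (trials to first success), p = 0.473684.
P(Y = 6) = (1−p)^5 · p = 0.040386 · 0.473684 = 0.019130

0.0191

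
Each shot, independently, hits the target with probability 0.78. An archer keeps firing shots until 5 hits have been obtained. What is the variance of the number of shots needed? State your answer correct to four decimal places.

1.8080

Y = total shots until the fifth success; negative binomial with r=5, p=0.78.
Var(Y) = r(1−p)/p² = 5·0.22 / 0.78² = 1.808021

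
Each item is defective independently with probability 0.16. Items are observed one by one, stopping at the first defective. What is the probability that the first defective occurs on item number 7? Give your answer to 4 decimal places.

Geometric (trials to first success), p = 0.16.
P(Y = 7) = (1−p)^6 · p = 0.3513 · 0.16 = 0.056208

0.0562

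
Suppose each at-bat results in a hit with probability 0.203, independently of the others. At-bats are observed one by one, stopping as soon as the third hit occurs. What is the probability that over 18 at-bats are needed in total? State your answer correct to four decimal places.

0.2611

Needing more than 18 at-bats ⇔ fewer than 3 successes in the first 18. With X ~ Binomial(18, 0.203), P(Y > 18) = P(X ≤ 2).
  k=0: C(18,0)·0.203^0·0.797^18 = 0.016836
  k=1: C(18,1)·0.203^1·0.797^17 = 0.077190
  k=2: C(18,2)·0.203^2·0.797^16 = 0.167115
P(X ≤ 2) = 0.261142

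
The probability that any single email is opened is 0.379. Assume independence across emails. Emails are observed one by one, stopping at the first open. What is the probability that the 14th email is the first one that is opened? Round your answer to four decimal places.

0.0008

Geometric (trials to first success), p = 0.379.
P(Y = 14) = (1−p)^13 · p = 0.0020426 · 0.379 = 0.000774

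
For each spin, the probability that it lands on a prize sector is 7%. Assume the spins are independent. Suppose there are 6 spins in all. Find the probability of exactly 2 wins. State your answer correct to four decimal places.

X ~ Binomial(n=6, p=0.07).
P(X=2) = C(6,2) · p^2 · (1−p)^4
= 15 · 0.0049 · 0.74805 = 0.054982

0.0550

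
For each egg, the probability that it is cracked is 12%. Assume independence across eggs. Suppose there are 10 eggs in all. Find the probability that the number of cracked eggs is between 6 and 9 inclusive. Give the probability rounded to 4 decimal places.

X ~ Binomial(10, 0.12); P(6 ≤ X ≤ 9) = Σ C(10,k) p^k (1−p)^(10−k) over k:
  k=6: C(10,6)·0.12^6·0.88^4 = 0.000376
  k=7: C(10,7)·0.12^7·0.88^3 = 0.000029
  k=8: C(10,8)·0.12^8·0.88^2 = 0.000001
  k=9: C(10,9)·0.12^9·0.88^1 = 0.000000
Total = 0.000407

0.0004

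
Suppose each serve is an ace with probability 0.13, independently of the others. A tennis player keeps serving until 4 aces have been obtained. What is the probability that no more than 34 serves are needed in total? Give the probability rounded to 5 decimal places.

Finishing within 34 serves ⇔ at least 4 successes in the first 34. With X ~ Binomial(34, 0.13), P(Y ≤ 34) = 1 − P(X ≤ 3).
  k=0: C(34,0)·0.13^0·0.87^34 = 0.0087832
  k=1: C(34,1)·0.13^1·0.87^33 = 0.0446229
  k=2: C(34,2)·0.13^2·0.87^32 = 0.1100185
  k=3: C(34,3)·0.13^3·0.87^31 = 0.1753551
1 − 0.3387797 = 0.6612203

0.66122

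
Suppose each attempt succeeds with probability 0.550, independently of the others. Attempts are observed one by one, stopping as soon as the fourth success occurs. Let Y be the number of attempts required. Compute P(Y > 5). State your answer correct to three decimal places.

0.744

Needing more than 5 attempts ⇔ fewer than 4 successes in the first 5. With X ~ Binomial(5, 0.55), P(Y > 5) = P(X ≤ 3).
  k=0: C(5,0)·0.55^0·0.45^5 = 0.01845
  k=1: C(5,1)·0.55^1·0.45^4 = 0.11277
  k=2: C(5,2)·0.55^2·0.45^3 = 0.27565
  k=3: C(5,3)·0.55^3·0.45^2 = 0.33691
P(X ≤ 3) = 0.74378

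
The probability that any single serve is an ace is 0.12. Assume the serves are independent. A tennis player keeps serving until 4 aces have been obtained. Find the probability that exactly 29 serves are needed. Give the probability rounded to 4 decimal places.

Y = trial on which the fourth success occurs; negative binomial, r=4, p=0.12.
P(Y=29) = C(28,3) · p^4 · (1−p)^25
= 3276 · 0.00020736 · 0.040932 = 0.027806

0.0278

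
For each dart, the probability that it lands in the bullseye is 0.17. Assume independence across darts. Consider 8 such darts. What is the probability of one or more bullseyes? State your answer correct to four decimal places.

0.7748

P(at least one) = 1 − P(none) = 1 − (1 − 0.17)^8
= 1 − 0.225229 = 0.774771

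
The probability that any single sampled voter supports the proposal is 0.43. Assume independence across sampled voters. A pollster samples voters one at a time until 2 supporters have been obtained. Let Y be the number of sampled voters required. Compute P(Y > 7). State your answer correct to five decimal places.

Needing more than 7 sampled voters ⇔ fewer than 2 successes in the first 7. With X ~ Binomial(7, 0.43), P(Y > 7) = P(X ≤ 1).
  k=0: C(7,0)·0.43^0·0.57^7 = 0.0195490
  k=1: C(7,1)·0.43^1·0.57^6 = 0.1032323
P(X ≤ 1) = 0.1227813

0.12278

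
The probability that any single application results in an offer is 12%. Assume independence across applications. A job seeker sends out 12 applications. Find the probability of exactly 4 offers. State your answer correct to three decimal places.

0.037

X ~ Binomial(n=12, p=0.12).
P(X=4) = C(12,4) · p^4 · (1−p)^8
= 495 · 0.00020736 · 0.35963 = 0.03691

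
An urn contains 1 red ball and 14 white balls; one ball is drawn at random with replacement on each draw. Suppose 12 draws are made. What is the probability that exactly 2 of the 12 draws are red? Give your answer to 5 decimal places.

0.14714

X ~ Binomial(n=12, p=0.066667).
P(X=2) = C(12,2) · p^2 · (1−p)^10
= 66 · 0.0044444 · 0.50161 = 0.1471395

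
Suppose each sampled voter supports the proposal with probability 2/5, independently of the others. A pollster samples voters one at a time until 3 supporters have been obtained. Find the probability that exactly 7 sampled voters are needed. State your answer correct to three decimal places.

Y = trial on which the third success occurs; negative binomial, r=3, p=0.40.
P(Y=7) = C(6,2) · p^3 · (1−p)^4
= 15 · 0.064 · 0.1296 = 0.12442

0.124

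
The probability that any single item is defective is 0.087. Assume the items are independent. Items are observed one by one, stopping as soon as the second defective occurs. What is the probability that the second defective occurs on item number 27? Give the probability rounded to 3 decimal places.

Y = trial on which the second success occurs; negative binomial, r=2, p=0.087.
P(Y=27) = C(26,1) · p^2 · (1−p)^25
= 26 · 0.007569 · 0.10275 = 0.02022

0.020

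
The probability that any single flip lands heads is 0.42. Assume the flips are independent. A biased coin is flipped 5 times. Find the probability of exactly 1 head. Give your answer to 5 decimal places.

0.23765

X ~ Binomial(n=5, p=0.42).
P(X=1) = C(5,1) · p^1 · (1−p)^4
= 5 · 0.42 · 0.11316 = 0.2376464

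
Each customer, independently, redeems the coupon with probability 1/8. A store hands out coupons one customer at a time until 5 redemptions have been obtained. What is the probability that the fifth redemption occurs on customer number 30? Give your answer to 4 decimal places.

0.0257

Y = trial on which the fifth success occurs; negative binomial, r=5, p=0.125.
P(Y=30) = C(29,4) · p^5 · (1−p)^25
= 23751 · 3.0518e-05 · 0.035498 = 0.025730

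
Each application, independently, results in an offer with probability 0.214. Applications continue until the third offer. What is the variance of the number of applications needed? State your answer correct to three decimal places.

51.489

Y = total applications until the third success; negative binomial with r=3, p=0.214.
Var(Y) = r(1−p)/p² = 3·0.786 / 0.214² = 51.48921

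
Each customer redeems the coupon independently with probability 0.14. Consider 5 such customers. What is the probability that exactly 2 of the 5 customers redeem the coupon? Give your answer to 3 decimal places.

0.125

X ~ Binomial(n=5, p=0.14).
P(X=2) = C(5,2) · p^2 · (1−p)^3
= 10 · 0.0196 · 0.63606 = 0.12467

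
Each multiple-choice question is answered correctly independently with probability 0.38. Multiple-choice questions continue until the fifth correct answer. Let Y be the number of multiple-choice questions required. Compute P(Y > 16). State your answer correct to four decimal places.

0.2105

Needing more than 16 multiple-choice questions ⇔ fewer than 5 successes in the first 16. With X ~ Binomial(16, 0.38), P(Y > 16) = P(X ≤ 4).
  k=0: C(16,0)·0.38^0·0.62^16 = 0.000477
  k=1: C(16,1)·0.38^1·0.62^15 = 0.004675
  k=2: C(16,2)·0.38^2·0.62^14 = 0.021490
  k=3: C(16,3)·0.38^3·0.62^13 = 0.061465
  k=4: C(16,4)·0.38^4·0.62^12 = 0.122435
P(X ≤ 4) = 0.210542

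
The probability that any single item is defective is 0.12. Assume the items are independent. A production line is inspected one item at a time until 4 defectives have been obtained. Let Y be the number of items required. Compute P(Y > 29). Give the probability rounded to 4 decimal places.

0.5344

Needing more than 29 items ⇔ fewer than 4 successes in the first 29. With X ~ Binomial(29, 0.12), P(Y > 29) = P(X ≤ 3).
  k=0: C(29,0)·0.12^0·0.88^29 = 0.024547
  k=1: C(29,1)·0.12^1·0.88^28 = 0.097072
  k=2: C(29,2)·0.12^2·0.88^27 = 0.185319
  k=3: C(29,3)·0.12^3·0.88^26 = 0.227437
P(X ≤ 3) = 0.534376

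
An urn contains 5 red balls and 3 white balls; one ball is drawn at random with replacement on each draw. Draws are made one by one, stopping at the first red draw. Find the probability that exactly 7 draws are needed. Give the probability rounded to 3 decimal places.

0.002

Geometric (trials to first success), p = 0.625.
P(Y = 7) = (1−p)^6 · p = 0.0027809 · 0.625 = 0.00174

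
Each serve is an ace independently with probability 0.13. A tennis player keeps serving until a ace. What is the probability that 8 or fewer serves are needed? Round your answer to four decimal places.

Y = number of serves to the first success; geometric, p = 0.13.
P(Y ≤ 8) = 1 − (1−p)^8 = 1 − 0.328212 = 0.671788

0.6718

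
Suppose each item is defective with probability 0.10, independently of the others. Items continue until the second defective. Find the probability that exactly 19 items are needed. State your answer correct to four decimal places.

0.0300

Y = trial on which the second success occurs; negative binomial, r=2, p=0.10.
P(Y=19) = C(18,1) · p^2 · (1−p)^17
= 18 · 0.01 · 0.16677 = 0.030019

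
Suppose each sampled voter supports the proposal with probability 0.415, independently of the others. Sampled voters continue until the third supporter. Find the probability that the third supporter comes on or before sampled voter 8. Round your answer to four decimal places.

0.7152

Finishing within 8 sampled voters ⇔ at least 3 successes in the first 8. With X ~ Binomial(8, 0.415), P(Y ≤ 8) = 1 − P(X ≤ 2).
  k=0: C(8,0)·0.415^0·0.585^8 = 0.013717
  k=1: C(8,1)·0.415^1·0.585^7 = 0.077845
  k=2: C(8,2)·0.415^2·0.585^6 = 0.193281
1 − 0.284842 = 0.715158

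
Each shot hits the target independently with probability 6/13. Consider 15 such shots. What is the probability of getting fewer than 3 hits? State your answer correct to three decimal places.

0.008

X ~ Binomial(15, 0.461538); P(X ≤ 2) = Σ C(15,k) p^k (1−p)^(15−k) over k:
  k=0: C(15,0)·0.461538^0·0.538462^15 = 0.00009
  k=1: C(15,1)·0.461538^1·0.538462^14 = 0.00119
  k=2: C(15,2)·0.461538^2·0.538462^13 = 0.00716
Total = 0.00844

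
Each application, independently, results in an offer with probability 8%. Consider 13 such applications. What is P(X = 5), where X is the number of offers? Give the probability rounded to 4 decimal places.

0.0022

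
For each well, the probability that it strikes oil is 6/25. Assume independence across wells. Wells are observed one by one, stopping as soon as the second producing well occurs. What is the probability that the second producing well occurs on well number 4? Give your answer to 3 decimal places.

0.100

Y = trial on which the second success occurs; negative binomial, r=2, p=0.24.
P(Y=4) = C(3,1) · p^2 · (1−p)^2
= 3 · 0.0576 · 0.5776 = 0.09981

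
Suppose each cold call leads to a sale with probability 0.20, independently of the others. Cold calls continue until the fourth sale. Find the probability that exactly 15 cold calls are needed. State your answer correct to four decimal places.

0.0500

Y = trial on which the fourth success occurs; negative binomial, r=4, p=0.20.
P(Y=15) = C(14,3) · p^4 · (1−p)^11
= 364 · 0.0016 · 0.085899 = 0.050028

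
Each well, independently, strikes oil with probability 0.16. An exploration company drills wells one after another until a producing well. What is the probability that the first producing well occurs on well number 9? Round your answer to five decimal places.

0.03966

Geometric (trials to first success), p = 0.16.
P(Y = 9) = (1−p)^8 · p = 0.24788 · 0.16 = 0.0396601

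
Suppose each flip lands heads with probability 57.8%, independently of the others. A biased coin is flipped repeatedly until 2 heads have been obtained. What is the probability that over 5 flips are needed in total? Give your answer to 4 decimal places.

0.1050

Needing more than 5 flips ⇔ fewer than 2 successes in the first 5. With X ~ Binomial(5, 0.578), P(Y > 5) = P(X ≤ 1).
  k=0: C(5,0)·0.578^0·0.422^5 = 0.013383
  k=1: C(5,1)·0.578^1·0.422^4 = 0.091653
P(X ≤ 1) = 0.105036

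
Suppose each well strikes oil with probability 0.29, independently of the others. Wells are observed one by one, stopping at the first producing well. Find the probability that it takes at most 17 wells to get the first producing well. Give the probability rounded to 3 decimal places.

0.997

Y = number of wells to the first success; geometric, p = 0.29.
P(Y ≤ 17) = 1 − (1−p)^17 = 1 − 0.00296 = 0.99704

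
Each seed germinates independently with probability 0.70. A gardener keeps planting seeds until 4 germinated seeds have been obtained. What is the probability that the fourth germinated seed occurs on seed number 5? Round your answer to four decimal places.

0.2881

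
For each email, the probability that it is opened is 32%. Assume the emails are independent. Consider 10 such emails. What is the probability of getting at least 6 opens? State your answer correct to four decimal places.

X ~ Binomial(10, 0.32); P(X ≥ 6) = Σ C(10,k) p^k (1−p)^(10−k) over k:
  k=6: C(10,6)·0.32^6·0.68^4 = 0.048212
  k=7: C(10,7)·0.32^7·0.68^3 = 0.012965
  k=8: C(10,8)·0.32^8·0.68^2 = 0.002288
  k=9: C(10,9)·0.32^9·0.68^1 = 0.000239
  k=10: C(10,10)·0.32^10·0.68^0 = 0.000011
Total = 0.063715

0.0637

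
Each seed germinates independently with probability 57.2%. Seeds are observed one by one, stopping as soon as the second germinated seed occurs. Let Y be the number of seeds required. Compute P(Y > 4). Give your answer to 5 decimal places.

0.21294

Needing more than 4 seeds ⇔ fewer than 2 successes in the first 4. With X ~ Binomial(4, 0.572), P(Y > 4) = P(X ≤ 1).
  k=0: C(4,0)·0.572^0·0.428^4 = 0.0335564
  k=1: C(4,1)·0.572^1·0.428^3 = 0.1793855
P(X ≤ 1) = 0.2129419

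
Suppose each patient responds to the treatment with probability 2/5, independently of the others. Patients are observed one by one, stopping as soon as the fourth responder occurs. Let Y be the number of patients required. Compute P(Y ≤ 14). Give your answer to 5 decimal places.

0.87569

Finishing within 14 patients ⇔ at least 4 successes in the first 14. With X ~ Binomial(14, 0.40), P(Y ≤ 14) = 1 − P(X ≤ 3).
  k=0: C(14,0)·0.40^0·0.60^14 = 0.0007836
  k=1: C(14,1)·0.40^1·0.60^13 = 0.0073140
  k=2: C(14,2)·0.40^2·0.60^12 = 0.0316940
  k=3: C(14,3)·0.40^3·0.60^11 = 0.0845172
1 − 0.1243088 = 0.8756912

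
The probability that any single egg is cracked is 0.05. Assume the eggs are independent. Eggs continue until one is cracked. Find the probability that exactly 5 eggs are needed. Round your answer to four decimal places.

Geometric (trials to first success), p = 0.05.
P(Y = 5) = (1−p)^4 · p = 0.81451 · 0.05 = 0.040725

0.0407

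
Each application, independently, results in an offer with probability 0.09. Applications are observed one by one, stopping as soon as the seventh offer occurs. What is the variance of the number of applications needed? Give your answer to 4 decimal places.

786.4198

Y = total applications until the seventh success; negative binomial with r=7, p=0.09.
Var(Y) = r(1−p)/p² = 7·0.91 / 0.09² = 786.419753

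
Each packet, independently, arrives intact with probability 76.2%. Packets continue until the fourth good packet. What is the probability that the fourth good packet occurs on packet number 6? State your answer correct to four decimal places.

Y = trial on which the fourth success occurs; negative binomial, r=4, p=0.762.
P(Y=6) = C(5,3) · p^4 · (1−p)^2
= 10 · 0.33715 · 0.056644 = 0.190974

0.1910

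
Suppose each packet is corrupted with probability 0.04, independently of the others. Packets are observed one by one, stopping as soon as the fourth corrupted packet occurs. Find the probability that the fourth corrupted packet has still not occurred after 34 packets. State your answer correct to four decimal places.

0.9543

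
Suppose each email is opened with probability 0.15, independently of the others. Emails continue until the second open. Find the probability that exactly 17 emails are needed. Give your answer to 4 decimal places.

Y = trial on which the second success occurs; negative binomial, r=2, p=0.15.
P(Y=17) = C(16,1) · p^2 · (1−p)^15
= 16 · 0.0225 · 0.087354 = 0.031448

0.0314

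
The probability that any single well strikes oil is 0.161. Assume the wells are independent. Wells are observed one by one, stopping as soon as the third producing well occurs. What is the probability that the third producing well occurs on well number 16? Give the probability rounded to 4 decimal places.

Y = trial on which the third success occurs; negative binomial, r=3, p=0.161.
P(Y=16) = C(15,2) · p^3 · (1−p)^13
= 105 · 0.0041733 · 0.10207 = 0.044727

0.0447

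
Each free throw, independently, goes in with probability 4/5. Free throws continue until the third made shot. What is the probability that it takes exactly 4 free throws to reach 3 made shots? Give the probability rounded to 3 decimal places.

Y = trial on which the third success occurs; negative binomial, r=3, p=0.80.
P(Y=4) = C(3,2) · p^3 · (1−p)^1
= 3 · 0.512 · 0.2 = 0.30720

0.307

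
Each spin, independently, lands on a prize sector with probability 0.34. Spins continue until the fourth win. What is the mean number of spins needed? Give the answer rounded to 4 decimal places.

11.7647

Y = total spins until the fourth success; negative binomial with r=4, p=0.34.
E[Y] = r / p = 4 / 0.34 = 11.764706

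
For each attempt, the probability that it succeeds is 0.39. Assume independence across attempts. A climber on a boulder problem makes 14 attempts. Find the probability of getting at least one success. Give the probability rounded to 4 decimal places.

0.9990

P(at least one) = 1 − P(none) = 1 − (1 − 0.39)^14
= 1 − 0.000988 = 0.999012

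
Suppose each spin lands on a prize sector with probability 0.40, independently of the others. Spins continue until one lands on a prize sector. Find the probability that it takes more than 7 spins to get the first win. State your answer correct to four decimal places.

0.0280

Y = number of spins to the first success; geometric, p = 0.40.
P(Y > 7) = P(first 7 all fail) = (1−p)^7 = 0.027994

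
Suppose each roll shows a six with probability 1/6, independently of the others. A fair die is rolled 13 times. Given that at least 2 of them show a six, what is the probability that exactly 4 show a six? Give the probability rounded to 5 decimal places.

X ~ Binomial(13, 0.166667). Want P(X=4 | X≥2) = P(X=4) / P(X≥2).
P(X=4) = C(13,4)·0.166667^4·0.833333^9 = 0.1069227
P(X≥2) = 1 − 0.0934639 − 0.2430061 = 0.6635300
Ratio = 0.1069227 / 0.6635300 = 0.1611422

0.16114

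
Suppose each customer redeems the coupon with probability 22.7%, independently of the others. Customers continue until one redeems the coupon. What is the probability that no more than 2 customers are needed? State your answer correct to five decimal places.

Y = number of customers to the first success; geometric, p = 0.227.
P(Y ≤ 2) = 1 − (1−p)^2 = 1 − 0.5975290 = 0.4024710

0.40247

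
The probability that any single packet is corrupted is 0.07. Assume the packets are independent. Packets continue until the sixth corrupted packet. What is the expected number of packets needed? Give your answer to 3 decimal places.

Y = total packets until the sixth success; negative binomial with r=6, p=0.07.
E[Y] = r / p = 6 / 0.07 = 85.71429

85.714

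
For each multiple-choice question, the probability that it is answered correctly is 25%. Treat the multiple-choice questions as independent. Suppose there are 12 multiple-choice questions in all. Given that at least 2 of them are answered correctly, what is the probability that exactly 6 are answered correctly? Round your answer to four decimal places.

0.0477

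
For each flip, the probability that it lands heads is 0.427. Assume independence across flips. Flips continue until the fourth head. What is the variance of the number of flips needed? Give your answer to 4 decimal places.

Y = total flips until the fourth success; negative binomial with r=4, p=0.427.
Var(Y) = r(1−p)/p² = 4·0.573 / 0.427² = 12.570683

12.5707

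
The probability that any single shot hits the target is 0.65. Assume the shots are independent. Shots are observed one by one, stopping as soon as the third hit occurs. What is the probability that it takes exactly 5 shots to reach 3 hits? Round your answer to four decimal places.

0.2018

Y = trial on which the third success occurs; negative binomial, r=3, p=0.65.
P(Y=5) = C(4,2) · p^3 · (1−p)^2
= 6 · 0.27463 · 0.1225 = 0.201849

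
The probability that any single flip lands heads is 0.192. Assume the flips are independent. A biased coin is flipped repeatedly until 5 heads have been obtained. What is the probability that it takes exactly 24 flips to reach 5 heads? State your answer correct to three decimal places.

Y = trial on which the fifth success occurs; negative binomial, r=5, p=0.192.
P(Y=24) = C(23,4) · p^5 · (1−p)^19
= 8855 · 0.00026092 · 0.017411 = 0.04023

0.040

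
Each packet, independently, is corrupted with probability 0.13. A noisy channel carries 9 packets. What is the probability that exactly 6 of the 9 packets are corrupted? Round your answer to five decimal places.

0.00027

X ~ Binomial(n=9, p=0.13).
P(X=6) = C(9,6) · p^6 · (1−p)^3
= 84 · 4.8268e-06 · 0.6585 = 0.0002670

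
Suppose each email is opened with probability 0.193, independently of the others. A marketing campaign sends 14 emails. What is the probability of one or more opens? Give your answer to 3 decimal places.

0.950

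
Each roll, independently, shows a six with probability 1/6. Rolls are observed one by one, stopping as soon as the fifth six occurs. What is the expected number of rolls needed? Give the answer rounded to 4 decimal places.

Y = total rolls until the fifth success; negative binomial with r=5, p=0.166667.
E[Y] = r / p = 5 / 0.166667 = 30.000000

30.0000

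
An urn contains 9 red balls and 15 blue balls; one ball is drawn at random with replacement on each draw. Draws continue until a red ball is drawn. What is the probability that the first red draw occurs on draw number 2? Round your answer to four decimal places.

0.2344

Geometric (trials to first success), p = 0.375.
P(Y = 2) = (1−p)^1 · p = 0.625 · 0.375 = 0.234375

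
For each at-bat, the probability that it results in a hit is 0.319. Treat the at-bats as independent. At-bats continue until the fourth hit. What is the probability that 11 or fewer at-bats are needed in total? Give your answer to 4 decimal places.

0.4860

Finishing within 11 at-bats ⇔ at least 4 successes in the first 11. With X ~ Binomial(11, 0.319), P(Y ≤ 11) = 1 − P(X ≤ 3).
  k=0: C(11,0)·0.319^0·0.681^11 = 0.014609
  k=1: C(11,1)·0.319^1·0.681^10 = 0.075276
  k=2: C(11,2)·0.319^2·0.681^9 = 0.176306
  k=3: C(11,3)·0.319^3·0.681^8 = 0.247761
1 − 0.513952 = 0.486048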